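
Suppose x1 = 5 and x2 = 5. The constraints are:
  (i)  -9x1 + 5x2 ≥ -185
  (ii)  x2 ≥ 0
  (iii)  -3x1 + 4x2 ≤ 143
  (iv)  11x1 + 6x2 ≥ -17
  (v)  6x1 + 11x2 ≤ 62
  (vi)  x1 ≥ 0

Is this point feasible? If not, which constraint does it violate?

not feasible — violates (v)

Constraint (v): 6x1 + 11x2 = 85, which is not ≤ 62. All other constraints are satisfied.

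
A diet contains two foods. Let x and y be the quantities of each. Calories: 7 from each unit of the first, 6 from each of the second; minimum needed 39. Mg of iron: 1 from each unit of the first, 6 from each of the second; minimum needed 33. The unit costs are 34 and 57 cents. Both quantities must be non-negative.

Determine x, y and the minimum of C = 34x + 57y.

Vertices and C = 34x + 57y:
  (0, 13/2) → C = 741/2
  (33, 0) → C = 1122
  (1, 16/3) → C = 338
The feasible region is unbounded (it extends along (0, 1), (1, 0)), but C strictly increases along every unbounded feasible direction, so there is no improving ray and the minimum is attained at a vertex.

The binding constraints are 7x + 6y = 39 and x + 6y = 33.
Solving simultaneously gives x = 1, y = 16/3.

x = 1, y = 16/3, minimum C = 338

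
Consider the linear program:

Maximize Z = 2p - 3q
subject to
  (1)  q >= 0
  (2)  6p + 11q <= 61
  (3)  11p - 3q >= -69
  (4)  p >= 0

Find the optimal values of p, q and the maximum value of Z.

Corner points and Z = 2p - 3q:
  (61/6, 0) → Z = 61/3
  (0, 0) → Z = 0
  (0, 61/11) → Z = -183/11

p = 61/6, q = 0, maximum Z = 61/3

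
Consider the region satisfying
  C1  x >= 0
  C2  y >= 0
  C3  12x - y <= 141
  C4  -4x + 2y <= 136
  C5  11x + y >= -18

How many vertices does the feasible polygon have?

4

The feasible vertices (each the meet of two boundaries and inside every other half-plane) are:
  (0, 0)
  (0, 68)
  (47/4, 0)
  (209/10, 549/5)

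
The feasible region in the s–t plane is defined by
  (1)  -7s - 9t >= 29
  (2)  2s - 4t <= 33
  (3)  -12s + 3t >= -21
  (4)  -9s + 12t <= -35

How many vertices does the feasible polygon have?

4

Intersecting each pair of boundary lines and keeping only the points that satisfy every inequality leaves:
  (34/43, -165/43)
  (-1/5, -46/15)
  (-5/14, -59/7)
  (-64/3, -227/12)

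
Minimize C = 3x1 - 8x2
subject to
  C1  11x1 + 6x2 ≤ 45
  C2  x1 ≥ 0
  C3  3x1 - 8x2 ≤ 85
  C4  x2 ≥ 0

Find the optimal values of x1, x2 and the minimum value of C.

x1 = 0, x2 = 15/2, minimum C = -60

Extreme points and C = 3x1 - 8x2:
  (0, 15/2) → C = -60
  (45/11, 0) → C = 135/11
  (0, 0) → C = 0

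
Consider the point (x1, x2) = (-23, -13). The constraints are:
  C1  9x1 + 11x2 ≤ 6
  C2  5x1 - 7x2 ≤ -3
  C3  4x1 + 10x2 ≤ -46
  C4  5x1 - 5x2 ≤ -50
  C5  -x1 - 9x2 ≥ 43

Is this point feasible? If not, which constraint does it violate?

C1: -350 ≤ 6 ✓
C2: -24 ≤ -3 ✓
C3: -222 ≤ -46 ✓
C4: -50 ≤ -50 ✓
C5: 140 ≥ 43 ✓

feasible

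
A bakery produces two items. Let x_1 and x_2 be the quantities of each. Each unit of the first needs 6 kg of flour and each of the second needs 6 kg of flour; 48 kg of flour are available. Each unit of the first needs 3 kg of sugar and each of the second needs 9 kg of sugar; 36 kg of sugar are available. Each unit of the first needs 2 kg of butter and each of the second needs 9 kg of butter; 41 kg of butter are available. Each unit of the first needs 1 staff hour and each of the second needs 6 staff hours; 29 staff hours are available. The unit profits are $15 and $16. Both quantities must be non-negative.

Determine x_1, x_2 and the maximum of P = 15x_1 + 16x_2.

Feasible corners and P = 15x_1 + 16x_2:
  (0, 0) → P = 0
  (0, 4) → P = 64
  (8, 0) → P = 120
  (6, 2) → P = 122

The optimum lies where 6x_1 + 6x_2 = 48 and 3x_1 + 9x_2 = 36.
Solving simultaneously gives x_1 = 6, x_2 = 2.

x_1 = 6, x_2 = 2, maximum P = 122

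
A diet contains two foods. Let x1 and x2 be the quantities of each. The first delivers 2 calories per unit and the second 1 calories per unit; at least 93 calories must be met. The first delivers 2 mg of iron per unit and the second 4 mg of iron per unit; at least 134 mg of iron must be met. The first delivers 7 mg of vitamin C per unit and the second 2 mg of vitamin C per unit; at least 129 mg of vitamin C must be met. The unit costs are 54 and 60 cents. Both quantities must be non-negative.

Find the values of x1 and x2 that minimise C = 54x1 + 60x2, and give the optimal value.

Extreme points and C = 54x1 + 60x2:
  (0, 93) → C = 5580
  (67, 0) → C = 3618
  (119/3, 41/3) → C = 2962
The feasible region is unbounded (it extends along (0, 1), (1, 0)), but C strictly increases along every unbounded feasible direction, so there is no improving ray and the minimum is attained at a vertex.

x1 = 119/3, x2 = 41/3, minimum C = 2962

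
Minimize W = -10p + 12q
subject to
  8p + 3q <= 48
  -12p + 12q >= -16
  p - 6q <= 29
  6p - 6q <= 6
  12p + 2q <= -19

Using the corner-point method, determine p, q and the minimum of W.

The feasible region is unbounded (it extends along (-3, 8), (-6, -1)), but W strictly increases along every unbounded feasible direction, so there is no improving ray and the minimum is attained at a vertex.

p = -23/5, q = -28/5, minimum W = -106/5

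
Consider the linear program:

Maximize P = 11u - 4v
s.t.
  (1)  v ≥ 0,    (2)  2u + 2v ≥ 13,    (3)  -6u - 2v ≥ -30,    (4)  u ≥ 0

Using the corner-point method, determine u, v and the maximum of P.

Feasible corners and P = 11u - 4v:
  (17/4, 9/4) → P = 151/4
  (0, 13/2) → P = -26
  (0, 15) → P = -60

u = 17/4, v = 9/4, maximum P = 151/4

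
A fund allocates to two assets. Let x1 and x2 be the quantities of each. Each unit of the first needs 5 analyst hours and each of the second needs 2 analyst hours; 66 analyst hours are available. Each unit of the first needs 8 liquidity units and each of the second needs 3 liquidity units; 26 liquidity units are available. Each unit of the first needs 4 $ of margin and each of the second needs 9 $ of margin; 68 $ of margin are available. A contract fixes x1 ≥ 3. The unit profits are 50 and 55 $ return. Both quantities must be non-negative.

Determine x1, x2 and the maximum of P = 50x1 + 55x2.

Feasible corners and P = 50x1 + 55x2:
  (13/4, 0) → P = 325/2
  (3, 0) → P = 150
  (3, 2/3) → P = 560/3

The binding constraints are 8x1 + 3x2 = 26 and x1 = 3.
Solving simultaneously gives x1 = 3, x2 = 2/3.

x1 = 3, x2 = 2/3, maximum P = 560/3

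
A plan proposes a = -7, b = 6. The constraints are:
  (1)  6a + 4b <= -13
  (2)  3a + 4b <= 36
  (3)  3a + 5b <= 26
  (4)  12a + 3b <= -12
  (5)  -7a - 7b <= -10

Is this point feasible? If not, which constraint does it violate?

Constraint (5): -7a - 7b = 7, which is not ≤ -10. All other constraints are satisfied.

not feasible — violates (5)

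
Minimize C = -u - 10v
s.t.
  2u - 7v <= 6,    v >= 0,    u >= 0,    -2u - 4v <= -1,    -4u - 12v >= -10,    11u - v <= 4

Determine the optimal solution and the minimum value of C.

u = 0, v = 5/6, minimum C = -25/3

Extreme points and C = -u - 10v:
  (0, 1/4) → C = -5/2
  (0, 5/6) → C = -25/3
  (17/46, 3/46) → C = -47/46
  (29/68, 47/68) → C = -499/68

The binding constraints are u = 0 and -4u - 12v = -10.
Solving simultaneously gives u = 0, v = 5/6.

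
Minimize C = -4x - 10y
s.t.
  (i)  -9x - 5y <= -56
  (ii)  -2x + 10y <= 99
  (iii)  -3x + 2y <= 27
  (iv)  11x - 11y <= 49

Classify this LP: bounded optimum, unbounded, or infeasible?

bounded optimum

Feasible corners and C = -4x - 10y:
  (13/20, 1003/100) → C = -1029/10
  (123/22, 25/22) → C = -371/11
  (1579/88, 1187/88) → C = -9093/44
The feasible region has finitely many vertices and no improving ray; the minimum is -9093/44 at (1579/88, 1187/88).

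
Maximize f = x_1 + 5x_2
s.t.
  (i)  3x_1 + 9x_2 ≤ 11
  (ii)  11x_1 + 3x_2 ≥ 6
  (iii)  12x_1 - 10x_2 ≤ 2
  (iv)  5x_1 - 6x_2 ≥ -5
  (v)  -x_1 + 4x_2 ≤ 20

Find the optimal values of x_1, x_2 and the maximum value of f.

Extreme points and f = x_1 + 5x_2:
  (64/69, 21/23) → f = 379/69
  (1/3, 10/9) → f = 53/9
  (33/73, 25/73) → f = 158/73
  (7/27, 85/81) → f = 446/81

The binding constraints are 3x_1 + 9x_2 = 11 and 5x_1 - 6x_2 = -5.
Solving simultaneously gives x_1 = 1/3, x_2 = 10/9.

x_1 = 1/3, x_2 = 10/9, maximum f = 53/9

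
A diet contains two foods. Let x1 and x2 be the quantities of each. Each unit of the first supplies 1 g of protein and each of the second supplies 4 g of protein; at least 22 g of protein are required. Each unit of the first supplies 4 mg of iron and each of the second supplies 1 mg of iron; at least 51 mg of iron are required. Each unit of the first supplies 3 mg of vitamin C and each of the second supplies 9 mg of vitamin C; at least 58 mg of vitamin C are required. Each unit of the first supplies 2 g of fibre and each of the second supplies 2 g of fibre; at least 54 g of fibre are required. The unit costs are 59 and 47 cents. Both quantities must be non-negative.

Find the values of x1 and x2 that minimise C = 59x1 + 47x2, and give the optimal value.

Vertices and C = 59x1 + 47x2:
  (0, 51) → C = 2397
  (27, 0) → C = 1593
  (8, 19) → C = 1365
The feasible region is unbounded (it extends along (0, 1), (1, 0)), but C strictly increases along every unbounded feasible direction, so there is no improving ray and the minimum is attained at a vertex.

At the optimal vertex, 4x1 + x2 = 51 and 2x1 + 2x2 = 54.
Solving simultaneously gives x1 = 8, x2 = 19.

x1 = 8, x2 = 19, minimum C = 1365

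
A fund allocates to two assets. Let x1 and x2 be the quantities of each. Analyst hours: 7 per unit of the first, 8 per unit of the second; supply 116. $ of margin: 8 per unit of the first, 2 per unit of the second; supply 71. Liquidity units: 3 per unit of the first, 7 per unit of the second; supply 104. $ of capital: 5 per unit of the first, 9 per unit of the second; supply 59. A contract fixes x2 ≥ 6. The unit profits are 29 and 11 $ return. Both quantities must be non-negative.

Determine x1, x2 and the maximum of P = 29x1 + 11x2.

x1 = 1, x2 = 6, maximum P = 95

Extreme points and P = 29x1 + 11x2:
  (0, 59/9) → P = 649/9
  (0, 6) → P = 66
  (1, 6) → P = 95

The binding constraints are 5x1 + 9x2 = 59 and x2 = 6.
Solving simultaneously gives x1 = 1, x2 = 6.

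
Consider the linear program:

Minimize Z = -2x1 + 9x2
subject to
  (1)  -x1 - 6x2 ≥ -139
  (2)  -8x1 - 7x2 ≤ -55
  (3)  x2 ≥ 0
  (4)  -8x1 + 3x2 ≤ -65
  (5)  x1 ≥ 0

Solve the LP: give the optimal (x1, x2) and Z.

Vertices and Z = -2x1 + 9x2:
  (139, 0) → Z = -278
  (269/17, 349/17) → Z = 2603/17
  (65/8, 0) → Z = -65/4

x1 = 139, x2 = 0, minimum Z = -278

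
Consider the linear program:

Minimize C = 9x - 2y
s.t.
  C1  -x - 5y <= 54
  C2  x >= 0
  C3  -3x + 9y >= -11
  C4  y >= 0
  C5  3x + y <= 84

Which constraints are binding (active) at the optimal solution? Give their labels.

C2 and C5

Feasible corners and C = 9x - 2y:
  (0, 0) → C = 0
  (0, 84) → C = -168
  (11/3, 0) → C = 33
  (767/30, 73/10) → C = 431/2

The minimum is at (0, 84). Substituting into each constraint, equality holds for C2 and C5; the remaining constraints have slack.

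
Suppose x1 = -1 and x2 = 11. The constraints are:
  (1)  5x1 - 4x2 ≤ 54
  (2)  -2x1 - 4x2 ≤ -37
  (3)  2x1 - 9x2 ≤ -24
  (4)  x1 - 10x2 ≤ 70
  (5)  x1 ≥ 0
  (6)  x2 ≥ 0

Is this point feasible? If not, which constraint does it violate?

Constraint (5): x1 = -1, which is not ≥ 0. All other constraints are satisfied.

not feasible — violates (5)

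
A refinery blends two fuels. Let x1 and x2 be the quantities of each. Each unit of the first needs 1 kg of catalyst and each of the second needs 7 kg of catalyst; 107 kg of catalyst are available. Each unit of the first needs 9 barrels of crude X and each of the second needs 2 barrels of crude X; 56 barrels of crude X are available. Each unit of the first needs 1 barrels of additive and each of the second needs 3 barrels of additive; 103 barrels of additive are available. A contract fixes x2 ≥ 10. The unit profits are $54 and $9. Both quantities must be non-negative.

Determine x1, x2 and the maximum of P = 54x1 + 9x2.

x1 = 4, x2 = 10, maximum P = 306

Feasible corners and P = 54x1 + 9x2:
  (0, 107/7) → P = 963/7
  (0, 10) → P = 90
  (178/61, 907/61) → P = 17775/61
  (4, 10) → P = 306

At the optimal vertex, 9x1 + 2x2 = 56 and x2 = 10.
Solving simultaneously gives x1 = 4, x2 = 10.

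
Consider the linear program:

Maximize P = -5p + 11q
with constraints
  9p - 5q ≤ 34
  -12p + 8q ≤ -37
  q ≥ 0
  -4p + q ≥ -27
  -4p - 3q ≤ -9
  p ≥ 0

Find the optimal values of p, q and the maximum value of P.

p = 29/4, q = 25/4, maximum P = 65/2

Feasible corners and P = -5p + 11q:
  (29/4, 25/4) → P = 65/2
  (34/9, 0) → P = -170/9
  (37/12, 0) → P = -185/12

At the optimal vertex, 9p - 5q = 34 and -12p + 8q = -37.
Solving simultaneously gives p = 29/4, q = 25/4.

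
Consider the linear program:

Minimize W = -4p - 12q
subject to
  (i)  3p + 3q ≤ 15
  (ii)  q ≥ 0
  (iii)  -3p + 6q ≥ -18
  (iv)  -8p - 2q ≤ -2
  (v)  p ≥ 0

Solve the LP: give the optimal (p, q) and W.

Feasible corners and W = -4p - 12q:
  (5, 0) → W = -20
  (0, 5) → W = -60
  (1/4, 0) → W = -1
  (0, 1) → W = -12

p = 0, q = 5, minimum W = -60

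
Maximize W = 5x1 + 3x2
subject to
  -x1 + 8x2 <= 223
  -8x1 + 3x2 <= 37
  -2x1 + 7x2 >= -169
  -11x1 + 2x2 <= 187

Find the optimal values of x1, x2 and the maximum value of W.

x1 = 971/3, x2 = 205/3, maximum W = 5470/3

At the optimal vertex, -x1 + 8x2 = 223 and -2x1 + 7x2 = -169.
Solving simultaneously gives x1 = 971/3, x2 = 205/3.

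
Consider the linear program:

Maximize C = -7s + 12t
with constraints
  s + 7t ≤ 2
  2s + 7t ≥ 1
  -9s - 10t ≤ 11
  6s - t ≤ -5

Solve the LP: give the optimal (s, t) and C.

Feasible corners and C = -7s + 12t:
  (-1, 3/7) → C = 85/7
  (-33/43, 17/43) → C = 435/43
  (-17/22, 4/11) → C = 215/22

At the optimal vertex, s + 7t = 2 and 2s + 7t = 1.
Solving simultaneously gives s = -1, t = 3/7.

s = -1, t = 3/7, maximum C = 85/7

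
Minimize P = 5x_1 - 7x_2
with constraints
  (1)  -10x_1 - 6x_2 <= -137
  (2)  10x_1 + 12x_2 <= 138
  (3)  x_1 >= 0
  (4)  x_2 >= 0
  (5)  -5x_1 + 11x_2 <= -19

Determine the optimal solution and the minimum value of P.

Extreme points and P = 5x_1 - 7x_2:
  (68/5, 1/6) → P = 401/6
  (137/10, 0) → P = 137/2
  (69/5, 0) → P = 69

The binding constraints are -10x_1 - 6x_2 = -137 and 10x_1 + 12x_2 = 138.
Solving simultaneously gives x_1 = 68/5, x_2 = 1/6.

x_1 = 68/5, x_2 = 1/6, minimum P = 401/6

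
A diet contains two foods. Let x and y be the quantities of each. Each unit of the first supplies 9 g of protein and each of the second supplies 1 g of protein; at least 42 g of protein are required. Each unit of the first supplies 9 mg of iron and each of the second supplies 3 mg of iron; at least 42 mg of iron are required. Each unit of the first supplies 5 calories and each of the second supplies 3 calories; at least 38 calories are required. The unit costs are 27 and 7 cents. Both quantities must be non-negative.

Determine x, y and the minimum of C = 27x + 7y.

x = 4, y = 6, minimum C = 150

Corner points and C = 27x + 7y:
  (0, 42) → C = 294
  (38/5, 0) → C = 1026/5
  (4, 6) → C = 150
The feasible region is unbounded (it extends along (0, 1), (1, 0)), but C strictly increases along every unbounded feasible direction, so there is no improving ray and the minimum is attained at a vertex.

At the optimal vertex, 9x + y = 42 and 5x + 3y = 38.
Solving simultaneously gives x = 4, y = 6.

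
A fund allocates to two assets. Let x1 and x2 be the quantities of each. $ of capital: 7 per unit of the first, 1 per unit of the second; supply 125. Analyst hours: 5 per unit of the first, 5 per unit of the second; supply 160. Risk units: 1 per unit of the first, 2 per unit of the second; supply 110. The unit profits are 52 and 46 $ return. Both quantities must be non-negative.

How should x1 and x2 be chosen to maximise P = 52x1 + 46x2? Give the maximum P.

x1 = 31/2, x2 = 33/2, maximum P = 1565

Corner points and P = 52x1 + 46x2:
  (0, 0) → P = 0
  (0, 32) → P = 1472
  (125/7, 0) → P = 6500/7
  (31/2, 33/2) → P = 1565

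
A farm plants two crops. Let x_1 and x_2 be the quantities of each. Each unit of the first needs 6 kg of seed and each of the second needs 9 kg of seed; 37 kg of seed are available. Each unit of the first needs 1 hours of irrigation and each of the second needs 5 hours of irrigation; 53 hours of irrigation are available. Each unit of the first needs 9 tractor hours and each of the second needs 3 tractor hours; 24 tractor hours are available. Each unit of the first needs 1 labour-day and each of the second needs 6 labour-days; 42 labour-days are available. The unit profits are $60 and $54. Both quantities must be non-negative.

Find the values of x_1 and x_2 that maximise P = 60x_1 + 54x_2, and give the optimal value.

Vertices and P = 60x_1 + 54x_2:
  (0, 0) → P = 0
  (0, 37/9) → P = 222
  (8/3, 0) → P = 160
  (5/3, 3) → P = 262

At the optimal vertex, 6x_1 + 9x_2 = 37 and 9x_1 + 3x_2 = 24.
Solving simultaneously gives x_1 = 5/3, x_2 = 3.

x_1 = 5/3, x_2 = 3, maximum P = 262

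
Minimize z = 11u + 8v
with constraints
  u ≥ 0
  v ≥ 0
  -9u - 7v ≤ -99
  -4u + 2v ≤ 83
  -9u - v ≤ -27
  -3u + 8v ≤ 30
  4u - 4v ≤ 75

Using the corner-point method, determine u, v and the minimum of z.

u = 194/31, v = 189/31, minimum z = 3646/31

Vertices and z = 11u + 8v:
  (11, 0) → z = 121
  (75/4, 0) → z = 825/4
  (194/31, 189/31) → z = 3646/31
  (36, 69/4) → z = 534

The optimum lies where -9u - 7v = -99 and -3u + 8v = 30.
Solving simultaneously gives u = 194/31, v = 189/31.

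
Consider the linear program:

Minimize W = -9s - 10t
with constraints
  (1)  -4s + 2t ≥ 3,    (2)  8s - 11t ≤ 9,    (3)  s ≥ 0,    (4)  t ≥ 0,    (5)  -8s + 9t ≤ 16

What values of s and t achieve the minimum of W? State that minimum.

Feasible corners and W = -9s - 10t:
  (0, 3/2) → W = -15
  (1/4, 2) → W = -89/4
  (0, 16/9) → W = -160/9

s = 1/4, t = 2, minimum W = -89/4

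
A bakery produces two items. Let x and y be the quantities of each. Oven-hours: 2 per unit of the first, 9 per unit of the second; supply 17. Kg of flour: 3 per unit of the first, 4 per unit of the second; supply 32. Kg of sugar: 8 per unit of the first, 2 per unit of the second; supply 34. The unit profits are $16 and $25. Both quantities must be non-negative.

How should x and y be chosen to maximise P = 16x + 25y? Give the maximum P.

x = 4, y = 1, maximum P = 89

Extreme points and P = 16x + 25y:
  (0, 0) → P = 0
  (0, 17/9) → P = 425/9
  (17/4, 0) → P = 68
  (4, 1) → P = 89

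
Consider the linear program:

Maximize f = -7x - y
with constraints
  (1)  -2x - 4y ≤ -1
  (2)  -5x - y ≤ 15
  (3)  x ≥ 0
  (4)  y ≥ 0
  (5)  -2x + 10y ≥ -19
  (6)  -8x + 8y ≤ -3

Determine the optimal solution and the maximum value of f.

The feasible region is unbounded (it extends along (1, 1), (5, 1)), but f strictly decreases along every unbounded feasible direction, so there is no improving ray and the maximum is attained at a vertex.

At the optimal vertex, -2x - 4y = -1 and -8x + 8y = -3.
Solving simultaneously gives x = 5/12, y = 1/24.

x = 5/12, y = 1/24, maximum f = -71/24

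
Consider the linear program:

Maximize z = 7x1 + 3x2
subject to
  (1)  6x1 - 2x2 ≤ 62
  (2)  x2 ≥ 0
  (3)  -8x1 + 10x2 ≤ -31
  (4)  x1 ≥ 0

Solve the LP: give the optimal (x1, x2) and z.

The binding constraints are 6x1 - 2x2 = 62 and -8x1 + 10x2 = -31.
Solving simultaneously gives x1 = 279/22, x2 = 155/22.

x1 = 279/22, x2 = 155/22, maximum z = 1209/11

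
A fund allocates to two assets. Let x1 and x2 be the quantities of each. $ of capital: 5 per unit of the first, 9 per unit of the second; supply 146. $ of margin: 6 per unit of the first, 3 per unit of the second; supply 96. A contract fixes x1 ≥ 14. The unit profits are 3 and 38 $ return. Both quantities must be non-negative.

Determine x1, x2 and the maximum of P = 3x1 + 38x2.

x1 = 14, x2 = 4, maximum P = 194

Feasible corners and P = 3x1 + 38x2:
  (16, 0) → P = 48
  (14, 0) → P = 42
  (14, 4) → P = 194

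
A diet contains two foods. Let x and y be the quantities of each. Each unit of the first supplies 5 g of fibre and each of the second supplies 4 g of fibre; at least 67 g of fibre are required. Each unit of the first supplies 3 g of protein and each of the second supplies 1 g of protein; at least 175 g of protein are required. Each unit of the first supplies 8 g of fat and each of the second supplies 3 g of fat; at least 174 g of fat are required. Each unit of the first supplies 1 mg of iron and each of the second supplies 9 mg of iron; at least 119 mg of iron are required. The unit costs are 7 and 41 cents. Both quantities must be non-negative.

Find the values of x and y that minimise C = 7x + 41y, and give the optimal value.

x = 56, y = 7, minimum C = 679

Corner points and C = 7x + 41y:
  (0, 175) → C = 7175
  (119, 0) → C = 833
  (56, 7) → C = 679
The feasible region is unbounded (it extends along (0, 1), (1, 0)), but C strictly increases along every unbounded feasible direction, so there is no improving ray and the minimum is attained at a vertex.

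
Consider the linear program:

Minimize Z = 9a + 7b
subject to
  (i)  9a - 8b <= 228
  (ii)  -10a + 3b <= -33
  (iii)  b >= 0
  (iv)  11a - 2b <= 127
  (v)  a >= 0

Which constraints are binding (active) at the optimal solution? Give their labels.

(ii) and (iii)

Vertices and Z = 9a + 7b:
  (33/10, 0) → Z = 297/10
  (315/13, 907/13) → Z = 9184/13
  (127/11, 0) → Z = 1143/11

The minimum is at (33/10, 0). Substituting into each constraint, equality holds for (ii) and (iii); the remaining constraints have slack.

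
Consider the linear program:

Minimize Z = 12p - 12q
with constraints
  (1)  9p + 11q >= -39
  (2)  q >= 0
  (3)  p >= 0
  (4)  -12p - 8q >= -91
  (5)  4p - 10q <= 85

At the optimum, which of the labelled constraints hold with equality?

(3) and (4)

Extreme points and Z = 12p - 12q:
  (0, 0) → Z = 0
  (91/12, 0) → Z = 91
  (0, 91/8) → Z = -273/2

The minimum is at (0, 91/8). Substituting into each constraint, equality holds for (3) and (4); the remaining constraints have slack.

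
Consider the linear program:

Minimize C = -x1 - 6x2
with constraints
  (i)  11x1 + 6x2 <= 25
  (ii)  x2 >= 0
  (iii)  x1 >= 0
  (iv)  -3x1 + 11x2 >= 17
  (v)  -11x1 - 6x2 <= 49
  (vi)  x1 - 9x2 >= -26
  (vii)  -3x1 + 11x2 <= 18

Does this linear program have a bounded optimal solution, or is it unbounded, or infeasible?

Corner points and C = -x1 - 6x2:
  (173/139, 262/139) → C = -1745/139
  (167/139, 273/139) → C = -1805/139
  (0, 17/11) → C = -102/11
  (0, 18/11) → C = -108/11
The feasible region has finitely many vertices and no improving ray; the minimum is -1805/139 at (167/139, 273/139).

bounded optimum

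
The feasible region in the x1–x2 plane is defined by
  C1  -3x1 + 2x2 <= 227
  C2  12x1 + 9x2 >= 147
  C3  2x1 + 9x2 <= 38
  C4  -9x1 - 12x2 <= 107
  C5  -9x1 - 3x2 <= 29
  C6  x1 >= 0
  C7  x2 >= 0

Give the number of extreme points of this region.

3

Pairwise boundary intersections that survive every other constraint:
  (109/10, 9/5)
  (49/4, 0)
  (19, 0)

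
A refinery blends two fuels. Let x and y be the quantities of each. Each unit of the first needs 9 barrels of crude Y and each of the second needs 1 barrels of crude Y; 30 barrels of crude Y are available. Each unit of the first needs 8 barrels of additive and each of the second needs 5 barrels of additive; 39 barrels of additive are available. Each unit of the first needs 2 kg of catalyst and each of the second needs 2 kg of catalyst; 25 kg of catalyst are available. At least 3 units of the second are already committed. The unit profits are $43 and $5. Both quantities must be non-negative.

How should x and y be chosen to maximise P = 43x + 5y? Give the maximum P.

Vertices and P = 43x + 5y:
  (0, 39/5) → P = 39
  (0, 3) → P = 15
  (3, 3) → P = 144

The optimum lies where 9x + y = 30 and 8x + 5y = 39.
Solving simultaneously gives x = 3, y = 3.

x = 3, y = 3, maximum P = 144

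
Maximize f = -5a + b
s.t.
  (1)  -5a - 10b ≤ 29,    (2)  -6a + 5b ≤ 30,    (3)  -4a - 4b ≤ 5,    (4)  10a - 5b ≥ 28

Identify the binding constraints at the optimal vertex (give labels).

(3) and (4)

Vertices and f = -5a + b:
  (33/10, -91/20) → f = -421/20
  (29/2, 117/5) → f = -491/10
  (29/20, -27/10) → f = -199/20
The feasible region is unbounded (it extends along (2, -1), (5, 6)), but f strictly decreases along every unbounded feasible direction, so there is no improving ray and the maximum is attained at a vertex.

The maximum is at (29/20, -27/10). Substituting into each constraint, equality holds for (3) and (4); the remaining constraints have slack.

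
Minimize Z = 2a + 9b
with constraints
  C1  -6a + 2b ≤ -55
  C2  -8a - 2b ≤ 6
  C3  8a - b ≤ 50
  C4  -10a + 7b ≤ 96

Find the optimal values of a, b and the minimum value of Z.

Extreme points and Z = 2a + 9b:
  (7/2, -17) → Z = -146
  (9/2, -14) → Z = -117
  (47/12, -56/3) → Z = -961/6

a = 47/12, b = -56/3, minimum Z = -961/6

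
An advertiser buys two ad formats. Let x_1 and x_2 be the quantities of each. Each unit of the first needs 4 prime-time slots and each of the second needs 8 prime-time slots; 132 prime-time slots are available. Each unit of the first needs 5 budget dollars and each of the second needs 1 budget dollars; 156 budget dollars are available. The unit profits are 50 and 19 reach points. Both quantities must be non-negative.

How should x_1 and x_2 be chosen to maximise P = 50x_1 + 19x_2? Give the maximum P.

x_1 = 31, x_2 = 1, maximum P = 1569

Extreme points and P = 50x_1 + 19x_2:
  (0, 0) → P = 0
  (0, 33/2) → P = 627/2
  (156/5, 0) → P = 1560
  (31, 1) → P = 1569

The binding constraints are 4x_1 + 8x_2 = 132 and 5x_1 + x_2 = 156.
Solving simultaneously gives x_1 = 31, x_2 = 1.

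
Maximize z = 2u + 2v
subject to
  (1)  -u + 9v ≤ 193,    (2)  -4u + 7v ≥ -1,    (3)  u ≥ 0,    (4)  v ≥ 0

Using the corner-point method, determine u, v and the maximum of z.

Corner points and z = 2u + 2v:
  (1360/29, 773/29) → z = 4266/29
  (0, 193/9) → z = 386/9
  (1/4, 0) → z = 1/2
  (0, 0) → z = 0

u = 1360/29, v = 773/29, maximum z = 4266/29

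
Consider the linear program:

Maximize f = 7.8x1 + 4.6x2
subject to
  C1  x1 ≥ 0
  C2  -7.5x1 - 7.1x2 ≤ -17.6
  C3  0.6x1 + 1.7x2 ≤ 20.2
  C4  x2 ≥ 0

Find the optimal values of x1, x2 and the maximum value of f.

Extreme points and f = 7.8x1 + 4.6x2:
  (0, 176/71) → f = 4048/355
  (0, 202/17) → f = 4646/85
  (176/75, 0) → f = 2288/125
  (101/3, 0) → f = 1313/5

The binding constraints are 0.6x1 + 1.7x2 = 20.2 and x2 = 0.
Solving simultaneously gives x1 = 101/3, x2 = 0.

x1 = 101/3, x2 = 0, maximum f = 1313/5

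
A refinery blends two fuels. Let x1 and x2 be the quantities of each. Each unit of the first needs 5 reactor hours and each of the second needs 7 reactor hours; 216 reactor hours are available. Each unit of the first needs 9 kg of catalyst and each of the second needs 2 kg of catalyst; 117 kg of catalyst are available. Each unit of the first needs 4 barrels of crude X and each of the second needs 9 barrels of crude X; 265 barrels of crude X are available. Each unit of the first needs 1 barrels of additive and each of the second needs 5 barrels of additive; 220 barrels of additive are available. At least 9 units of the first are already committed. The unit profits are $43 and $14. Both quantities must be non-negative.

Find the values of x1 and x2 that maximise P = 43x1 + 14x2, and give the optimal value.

Feasible corners and P = 43x1 + 14x2:
  (13, 0) → P = 559
  (9, 0) → P = 387
  (9, 18) → P = 639

x1 = 9, x2 = 18, maximum P = 639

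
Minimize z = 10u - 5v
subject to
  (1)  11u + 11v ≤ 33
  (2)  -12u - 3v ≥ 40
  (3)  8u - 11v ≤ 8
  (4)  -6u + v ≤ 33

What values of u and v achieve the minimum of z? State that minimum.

Extreme points and z = 10u - 5v:
  (-8/3, -8/3) → z = -40/3
  (-139/30, 26/5) → z = -217/3
  (-371/58, -156/29) → z = -1075/29

The binding constraints are -12u - 3v = 40 and -6u + v = 33.
Solving simultaneously gives u = -139/30, v = 26/5.

u = -139/30, v = 26/5, minimum z = -217/3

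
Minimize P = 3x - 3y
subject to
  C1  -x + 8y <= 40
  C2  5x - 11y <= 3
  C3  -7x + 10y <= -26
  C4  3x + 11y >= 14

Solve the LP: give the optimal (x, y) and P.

x = 256/27, y = 109/27, minimum P = 49/3

Vertices and P = 3x - 3y:
  (16, 7) → P = 27
  (304/23, 153/23) → P = 453/23
  (256/27, 109/27) → P = 49/3

At the optimal vertex, 5x - 11y = 3 and -7x + 10y = -26.
Solving simultaneously gives x = 256/27, y = 109/27.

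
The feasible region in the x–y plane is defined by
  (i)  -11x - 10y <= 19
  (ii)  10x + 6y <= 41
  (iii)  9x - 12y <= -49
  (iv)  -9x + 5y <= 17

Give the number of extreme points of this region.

Of the 6 pairwise boundary intersections, those satisfying every inequality are:
  (33/29, 859/174)
  (103/104, 539/104)
  (41/63, 32/7)

3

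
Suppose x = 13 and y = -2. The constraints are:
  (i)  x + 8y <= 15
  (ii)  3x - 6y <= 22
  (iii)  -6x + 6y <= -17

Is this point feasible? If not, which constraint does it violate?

Constraint (ii): 3x - 6y = 51, which is not ≤ 22. All other constraints are satisfied.

not feasible — violates (ii)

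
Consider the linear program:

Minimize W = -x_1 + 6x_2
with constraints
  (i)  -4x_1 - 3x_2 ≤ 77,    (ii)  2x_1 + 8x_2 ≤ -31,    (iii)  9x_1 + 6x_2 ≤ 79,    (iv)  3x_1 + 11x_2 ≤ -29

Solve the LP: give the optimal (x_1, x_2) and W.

Feasible corners and W = -x_1 + 6x_2:
  (-523/26, 15/13) → W = 703/26
  (233, -1009/3) → W = -2251
  (409/30, -437/60) → W = -172/3

The optimum lies where -4x_1 - 3x_2 = 77 and 9x_1 + 6x_2 = 79.
Solving simultaneously gives x_1 = 233, x_2 = -1009/3.

x_1 = 233, x_2 = -1009/3, minimum W = -2251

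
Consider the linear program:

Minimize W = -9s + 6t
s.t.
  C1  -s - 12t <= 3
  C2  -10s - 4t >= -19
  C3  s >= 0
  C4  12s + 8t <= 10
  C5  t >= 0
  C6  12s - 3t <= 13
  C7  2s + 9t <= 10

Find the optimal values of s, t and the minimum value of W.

Extreme points and W = -9s + 6t:
  (0, 0) → W = 0
  (0, 10/9) → W = 20/3
  (5/6, 0) → W = -15/2
  (5/46, 25/23) → W = 255/46

s = 5/6, t = 0, minimum W = -15/2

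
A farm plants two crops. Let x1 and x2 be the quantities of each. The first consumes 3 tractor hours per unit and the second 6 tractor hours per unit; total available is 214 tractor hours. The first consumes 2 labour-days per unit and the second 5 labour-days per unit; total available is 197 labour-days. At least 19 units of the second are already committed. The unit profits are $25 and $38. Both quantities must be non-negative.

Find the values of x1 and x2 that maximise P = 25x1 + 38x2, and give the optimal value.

Extreme points and P = 25x1 + 38x2:
  (0, 107/3) → P = 4066/3
  (0, 19) → P = 722
  (100/3, 19) → P = 4666/3

The binding constraints are 3x1 + 6x2 = 214 and x2 = 19.
Solving simultaneously gives x1 = 100/3, x2 = 19.

x1 = 100/3, x2 = 19, maximum P = 4666/3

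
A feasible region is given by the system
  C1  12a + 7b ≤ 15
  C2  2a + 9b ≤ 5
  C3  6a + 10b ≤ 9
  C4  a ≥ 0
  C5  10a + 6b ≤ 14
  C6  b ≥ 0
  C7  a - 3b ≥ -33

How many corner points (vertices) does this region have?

Of the 21 pairwise boundary intersections, those satisfying every inequality are:
  (29/26, 3/13)
  (5/4, 0)
  (31/34, 6/17)
  (0, 5/9)
  (0, 0)

5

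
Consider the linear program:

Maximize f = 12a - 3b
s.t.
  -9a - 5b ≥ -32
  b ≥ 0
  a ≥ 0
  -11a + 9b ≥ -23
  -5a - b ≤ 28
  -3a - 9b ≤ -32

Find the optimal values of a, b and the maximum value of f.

Corner points and f = 12a - 3b:
  (0, 32/5) → f = -96/5
  (64/33, 32/11) → f = 160/11
  (0, 32/9) → f = -32/3

a = 64/33, b = 32/11, maximum f = 160/11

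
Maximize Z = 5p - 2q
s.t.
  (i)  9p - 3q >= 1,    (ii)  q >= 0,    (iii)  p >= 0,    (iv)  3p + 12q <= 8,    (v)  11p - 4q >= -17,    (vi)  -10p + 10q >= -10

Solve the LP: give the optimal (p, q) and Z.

p = 4/3, q = 1/3, maximum Z = 6

Corner points and Z = 5p - 2q:
  (1/9, 0) → Z = 5/9
  (4/13, 23/39) → Z = 14/39
  (1, 0) → Z = 5
  (4/3, 1/3) → Z = 6

The binding constraints are 3p + 12q = 8 and -10p + 10q = -10.
Solving simultaneously gives p = 4/3, q = 1/3.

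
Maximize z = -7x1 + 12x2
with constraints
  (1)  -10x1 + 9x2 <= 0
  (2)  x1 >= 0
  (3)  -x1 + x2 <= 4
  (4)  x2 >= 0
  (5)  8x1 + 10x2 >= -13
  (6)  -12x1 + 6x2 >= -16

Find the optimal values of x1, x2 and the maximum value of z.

x1 = 3, x2 = 10/3, maximum z = 19

Extreme points and z = -7x1 + 12x2:
  (0, 0) → z = 0
  (3, 10/3) → z = 19
  (4/3, 0) → z = -28/3

The optimum lies where -10x1 + 9x2 = 0 and -12x1 + 6x2 = -16.
Solving simultaneously gives x1 = 3, x2 = 10/3.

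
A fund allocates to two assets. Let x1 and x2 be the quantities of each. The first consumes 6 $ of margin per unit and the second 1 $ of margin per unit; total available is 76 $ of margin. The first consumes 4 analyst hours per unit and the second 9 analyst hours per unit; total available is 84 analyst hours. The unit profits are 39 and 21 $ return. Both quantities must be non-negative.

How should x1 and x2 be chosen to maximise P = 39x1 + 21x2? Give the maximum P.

x1 = 12, x2 = 4, maximum P = 552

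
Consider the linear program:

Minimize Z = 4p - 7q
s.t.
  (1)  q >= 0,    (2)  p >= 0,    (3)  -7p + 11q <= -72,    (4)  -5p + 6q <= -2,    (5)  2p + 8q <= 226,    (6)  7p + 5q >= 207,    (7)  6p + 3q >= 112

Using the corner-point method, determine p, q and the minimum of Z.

Feasible corners and Z = 4p - 7q:
  (113, 0) → Z = 452
  (207/7, 0) → Z = 828/7
  (1531/39, 719/39) → Z = 1091/39
  (2637/112, 135/16) → Z = 3933/112

p = 1531/39, q = 719/39, minimum Z = 1091/39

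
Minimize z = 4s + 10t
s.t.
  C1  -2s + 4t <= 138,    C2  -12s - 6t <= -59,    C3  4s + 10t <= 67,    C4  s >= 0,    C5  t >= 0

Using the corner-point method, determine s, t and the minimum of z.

Extreme points and z = 4s + 10t:
  (47/24, 71/12) → z = 67
  (59/12, 0) → z = 59/3
  (67/4, 0) → z = 67

s = 59/12, t = 0, minimum z = 59/3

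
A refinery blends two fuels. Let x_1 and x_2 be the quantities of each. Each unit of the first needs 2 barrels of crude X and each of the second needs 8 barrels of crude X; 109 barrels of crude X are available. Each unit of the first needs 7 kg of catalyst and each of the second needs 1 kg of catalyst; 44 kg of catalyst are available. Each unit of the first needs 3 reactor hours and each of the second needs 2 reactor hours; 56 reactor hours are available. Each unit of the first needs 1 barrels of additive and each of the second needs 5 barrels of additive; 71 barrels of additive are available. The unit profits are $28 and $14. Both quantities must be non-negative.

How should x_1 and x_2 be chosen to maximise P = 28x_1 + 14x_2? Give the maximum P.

x_1 = 9/2, x_2 = 25/2, maximum P = 301

Vertices and P = 28x_1 + 14x_2:
  (0, 0) → P = 0
  (0, 109/8) → P = 763/4
  (44/7, 0) → P = 176
  (9/2, 25/2) → P = 301

The binding constraints are 2x_1 + 8x_2 = 109 and 7x_1 + x_2 = 44.
Solving simultaneously gives x_1 = 9/2, x_2 = 25/2.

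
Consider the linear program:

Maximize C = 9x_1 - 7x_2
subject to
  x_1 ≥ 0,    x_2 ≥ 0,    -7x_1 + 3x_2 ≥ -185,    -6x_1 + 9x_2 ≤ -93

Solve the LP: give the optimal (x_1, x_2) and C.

x_1 = 185/7, x_2 = 0, maximum C = 1665/7

The optimum lies where x_2 = 0 and -7x_1 + 3x_2 = -185.
Solving simultaneously gives x_1 = 185/7, x_2 = 0.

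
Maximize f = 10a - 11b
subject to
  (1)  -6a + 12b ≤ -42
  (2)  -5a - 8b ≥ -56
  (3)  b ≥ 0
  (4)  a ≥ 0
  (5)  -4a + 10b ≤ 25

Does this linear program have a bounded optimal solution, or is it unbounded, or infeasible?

Extreme points and f = 10a - 11b:
  (28/3, 7/6) → f = 161/2
  (7, 0) → f = 70
  (56/5, 0) → f = 112
The feasible region has finitely many vertices and no improving ray; the maximum is 112 at (56/5, 0).

bounded optimum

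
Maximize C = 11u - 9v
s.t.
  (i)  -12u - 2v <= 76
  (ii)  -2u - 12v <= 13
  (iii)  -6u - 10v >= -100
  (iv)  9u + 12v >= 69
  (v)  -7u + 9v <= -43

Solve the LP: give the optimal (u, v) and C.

Vertices and C = 11u - 9v:
  (665/26, -139/26) → C = 4283/13
  (82/7, -85/28) → C = 4373/28
  (665/62, 221/62) → C = 2663/31
  (379/55, 32/55) → C = 3881/55

u = 665/26, v = -139/26, maximum C = 4283/13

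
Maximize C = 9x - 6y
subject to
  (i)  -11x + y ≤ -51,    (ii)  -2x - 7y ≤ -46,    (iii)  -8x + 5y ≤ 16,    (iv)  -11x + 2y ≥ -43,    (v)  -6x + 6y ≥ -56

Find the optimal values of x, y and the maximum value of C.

x = 59/11, y = 8, maximum C = 3/11

Extreme points and C = 9x - 6y:
  (271/47, 584/47) → C = -1065/47
  (59/11, 8) → C = 3/11
  (19/3, 40/3) → C = -23

The optimum lies where -11x + y = -51 and -11x + 2y = -43.
Solving simultaneously gives x = 59/11, y = 8.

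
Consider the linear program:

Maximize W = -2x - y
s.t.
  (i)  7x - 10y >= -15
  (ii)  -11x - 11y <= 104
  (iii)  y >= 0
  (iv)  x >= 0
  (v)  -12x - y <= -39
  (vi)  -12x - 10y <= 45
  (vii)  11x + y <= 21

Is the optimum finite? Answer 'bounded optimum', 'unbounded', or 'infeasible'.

infeasible

The boundaries 7x - 10y = -15 and x = 0 meet at (0, 3/2), but that point violates -12x - y ≤ -39. Every candidate vertex is excluded by some other constraint, so the feasible region is empty.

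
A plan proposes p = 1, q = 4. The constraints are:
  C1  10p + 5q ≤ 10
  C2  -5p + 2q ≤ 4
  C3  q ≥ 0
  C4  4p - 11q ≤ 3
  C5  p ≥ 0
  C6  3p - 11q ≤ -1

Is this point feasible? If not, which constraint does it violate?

Constraint C1: 10p + 5q = 30, which is not ≤ 10. All other constraints are satisfied.

not feasible — violates C1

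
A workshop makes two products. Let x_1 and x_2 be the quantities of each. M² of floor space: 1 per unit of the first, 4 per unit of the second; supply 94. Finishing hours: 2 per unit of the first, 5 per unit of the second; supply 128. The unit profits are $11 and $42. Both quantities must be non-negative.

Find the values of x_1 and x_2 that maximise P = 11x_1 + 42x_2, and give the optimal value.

Vertices and P = 11x_1 + 42x_2:
  (0, 0) → P = 0
  (0, 47/2) → P = 987
  (64, 0) → P = 704
  (14, 20) → P = 994

The binding constraints are x_1 + 4x_2 = 94 and 2x_1 + 5x_2 = 128.
Solving simultaneously gives x_1 = 14, x_2 = 20.

x_1 = 14, x_2 = 20, maximum P = 994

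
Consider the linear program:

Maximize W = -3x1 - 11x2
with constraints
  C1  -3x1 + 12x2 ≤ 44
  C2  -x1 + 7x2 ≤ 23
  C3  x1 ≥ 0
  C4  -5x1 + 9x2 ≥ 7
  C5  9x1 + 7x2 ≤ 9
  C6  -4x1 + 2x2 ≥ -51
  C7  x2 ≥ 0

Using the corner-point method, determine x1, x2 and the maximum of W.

Corner points and W = -3x1 - 11x2:
  (0, 7/9) → W = -77/9
  (0, 9/7) → W = -99/7
  (8/29, 27/29) → W = -321/29

x1 = 0, x2 = 7/9, maximum W = -77/9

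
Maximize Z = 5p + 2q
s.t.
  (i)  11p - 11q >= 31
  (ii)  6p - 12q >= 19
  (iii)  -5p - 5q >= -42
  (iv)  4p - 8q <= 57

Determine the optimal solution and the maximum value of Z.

p = 207/20, q = -39/20, maximum Z = 957/20

Vertices and Z = 5p + 2q:
  (163/66, -23/66) → Z = 769/66
  (-379/44, -503/44) → Z = -2901/44
  (599/90, 157/90) → Z = 1103/30
  (207/20, -39/20) → Z = 957/20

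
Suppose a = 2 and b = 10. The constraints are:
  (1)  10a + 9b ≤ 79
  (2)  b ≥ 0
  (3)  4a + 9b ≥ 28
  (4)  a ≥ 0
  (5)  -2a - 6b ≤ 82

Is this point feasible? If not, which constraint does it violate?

Constraint (1): 10a + 9b = 110, which is not ≤ 79. All other constraints are satisfied.

not feasible — violates (1)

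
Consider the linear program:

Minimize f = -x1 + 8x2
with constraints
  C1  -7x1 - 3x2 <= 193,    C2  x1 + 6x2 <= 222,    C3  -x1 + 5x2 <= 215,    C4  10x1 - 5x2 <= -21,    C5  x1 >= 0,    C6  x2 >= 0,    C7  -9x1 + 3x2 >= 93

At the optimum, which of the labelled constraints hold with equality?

C5 and C7

Extreme points and f = -x1 + 8x2:
  (0, 37) → f = 296
  (36/19, 697/19) → f = 5540/19
  (0, 31) → f = 248

The minimum is at (0, 31). Substituting into each constraint, equality holds for C5 and C7; the remaining constraints have slack.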